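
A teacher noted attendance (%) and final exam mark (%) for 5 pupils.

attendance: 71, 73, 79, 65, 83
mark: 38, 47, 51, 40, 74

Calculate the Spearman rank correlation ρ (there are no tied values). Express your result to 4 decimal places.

Rank attendance: 2, 3, 4, 1, 5
Rank mark: 1, 3, 4, 2, 5
d = rank(attendance) − rank(mark): 1, 0, 0, -1, 0; Σd² = 2
ρ = 1 − 6Σd² / [n(n²−1)] = 1 − 6×2 / (5×24) = 1 − 12/120 ≈ 0.9000

0.9000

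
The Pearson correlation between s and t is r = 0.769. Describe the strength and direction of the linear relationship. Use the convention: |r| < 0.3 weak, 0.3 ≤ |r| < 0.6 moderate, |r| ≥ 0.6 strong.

r = 0.769 > 0 so the relationship is positive.
|r| = 0.769, which falls in the strong range.

strong positive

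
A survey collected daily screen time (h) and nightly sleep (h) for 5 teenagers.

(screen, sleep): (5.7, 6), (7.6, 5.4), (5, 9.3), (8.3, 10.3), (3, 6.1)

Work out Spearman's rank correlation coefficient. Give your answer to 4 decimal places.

Rank screen: 3, 4, 2, 5, 1
Rank sleep: 2, 1, 4, 5, 3
d = rank(screen) − rank(sleep): 1, 3, -2, 0, -2; Σd² = 18
ρ = 1 − 6Σd² / [n(n²−1)] = 1 − 6×18 / (5×24) = 1 − 108/120 ≈ 0.1000

0.1000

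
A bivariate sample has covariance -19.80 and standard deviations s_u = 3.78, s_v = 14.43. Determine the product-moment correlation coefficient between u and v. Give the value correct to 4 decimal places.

r = Cov(u,v) / (s_u · s_v) = -19.80 / (3.78 × 14.43)
  = -19.80 / 54.5454 ≈ -0.3630

-0.3630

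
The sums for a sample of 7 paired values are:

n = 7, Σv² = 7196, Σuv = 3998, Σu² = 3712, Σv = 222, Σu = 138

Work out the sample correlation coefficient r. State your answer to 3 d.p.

-0.964

r = (nΣuv − ΣuΣv) / √[(nΣu² − (Σu)²)(nΣv² − (Σv)²)]
Numerator: 7×3998 − 138×222 = -2650
Denominator: √[(25984 − 19044)(50372 − 49284)] = √[6940 × 1088] = 2747.8573
r = -2650 / 2747.8573 ≈ -0.964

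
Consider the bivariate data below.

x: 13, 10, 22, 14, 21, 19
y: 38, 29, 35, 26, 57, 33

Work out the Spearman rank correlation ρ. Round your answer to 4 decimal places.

0.4286

Rank x: 2, 1, 6, 3, 5, 4
Rank y: 5, 2, 4, 1, 6, 3
d = rank(x) − rank(y): -3, -1, 2, 2, -1, 1; Σd² = 20
ρ = 1 − 6Σd² / [n(n²−1)] = 1 − 6×20 / (6×35) = 1 − 120/210 ≈ 0.4286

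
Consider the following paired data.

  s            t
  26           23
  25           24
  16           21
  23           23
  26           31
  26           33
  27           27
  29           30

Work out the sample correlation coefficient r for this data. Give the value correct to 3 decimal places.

n = 8, Σs = 198, Σt = 212, Σs² = 5008, Σt² = 5754, Σst = 5326
nΣst − ΣsΣt = 42608 − 41976 = 632
nΣs² − (Σs)² = 40064 − 39204 = 860; nΣt² − (Σt)² = 46032 − 44944 = 1088
r = 632 / √(860 × 1088) = 632 / 967.3055 ≈ 0.653

0.653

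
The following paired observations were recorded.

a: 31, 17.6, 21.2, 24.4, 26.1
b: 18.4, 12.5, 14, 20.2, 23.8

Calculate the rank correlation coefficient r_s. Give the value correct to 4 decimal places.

0.7000

Rank a: 5, 1, 2, 3, 4
Rank b: 3, 1, 2, 4, 5
d = rank(a) − rank(b): 2, 0, 0, -1, -1; Σd² = 6
ρ = 1 − 6Σd² / [n(n²−1)] = 1 − 6×6 / (5×24) = 1 − 36/120 ≈ 0.7000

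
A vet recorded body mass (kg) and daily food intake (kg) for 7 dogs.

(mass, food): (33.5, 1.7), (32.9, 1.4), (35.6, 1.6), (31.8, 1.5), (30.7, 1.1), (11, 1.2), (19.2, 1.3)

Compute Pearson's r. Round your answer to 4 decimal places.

n = 7, Σx = 194.7, Σy = 9.8, Σx² = 5915.39, Σy² = 14, Σxy = 279.6
nΣxy − ΣxΣy = 1957.2 − 1908.06 = 49.14
nΣx² − (Σx)² = 41407.73 − 37908.09 = 3499.64; nΣy² − (Σy)² = 98 − 96.04 = 1.96
r = 49.14 / √(3499.64 × 1.96) = 49.14 / 82.8209 ≈ 0.5933

0.5933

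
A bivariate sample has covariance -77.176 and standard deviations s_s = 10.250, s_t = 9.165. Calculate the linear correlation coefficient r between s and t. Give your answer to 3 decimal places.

-0.822

r = Cov(s,t) / (s_s · s_t) = -77.176 / (10.250 × 9.165)
  = -77.176 / 93.9412 ≈ -0.822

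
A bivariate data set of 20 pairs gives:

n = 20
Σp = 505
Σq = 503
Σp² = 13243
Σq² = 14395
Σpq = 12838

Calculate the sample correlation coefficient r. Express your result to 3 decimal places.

r = (nΣpq − ΣpΣq) / √[(nΣp² − (Σp)²)(nΣq² − (Σq)²)]
Numerator: 20×12838 − 505×503 = 2745
Denominator: √[(264860 − 255025)(287900 − 253009)] = √[9835 × 34891] = 18524.3889
r = 2745 / 18524.3889 ≈ 0.148

0.148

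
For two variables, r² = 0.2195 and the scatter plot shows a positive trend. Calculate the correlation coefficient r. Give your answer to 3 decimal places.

|r| = √0.2195 = 0.469
The association is positive, so r = 0.469.

0.469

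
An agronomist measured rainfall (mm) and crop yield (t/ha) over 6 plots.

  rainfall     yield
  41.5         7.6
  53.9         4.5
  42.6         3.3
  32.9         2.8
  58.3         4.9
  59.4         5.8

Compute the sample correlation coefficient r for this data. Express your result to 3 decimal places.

0.330

n = 6, Σx = 288.6, Σy = 28.9, Σx² = 14451.88, Σy² = 154.39, Σxy = 1420.84
nΣxy − ΣxΣy = 8525.04 − 8340.54 = 184.5
nΣx² − (Σx)² = 86711.28 − 83289.96 = 3421.32; nΣy² − (Σy)² = 926.34 − 835.21 = 91.13
r = 184.5 / √(3421.32 × 91.13) = 184.5 / 558.3770 ≈ 0.330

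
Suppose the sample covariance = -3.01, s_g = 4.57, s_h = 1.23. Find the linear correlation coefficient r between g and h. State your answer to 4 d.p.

r = Cov(g,h) / (s_g · s_h) = -3.01 / (4.57 × 1.23)
  = -3.01 / 5.6211 ≈ -0.5355

-0.5355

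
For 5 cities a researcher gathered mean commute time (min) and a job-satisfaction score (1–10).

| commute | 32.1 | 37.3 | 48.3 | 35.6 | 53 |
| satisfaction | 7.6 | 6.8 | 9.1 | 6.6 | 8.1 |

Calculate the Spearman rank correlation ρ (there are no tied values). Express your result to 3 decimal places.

Rank commute: 1, 3, 4, 2, 5
Rank satisfaction: 3, 2, 5, 1, 4
d = rank(commute) − rank(satisfaction): -2, 1, -1, 1, 1; Σd² = 8
ρ = 1 − 6Σd² / [n(n²−1)] = 1 − 6×8 / (5×24) = 1 − 48/120 ≈ 0.600

0.600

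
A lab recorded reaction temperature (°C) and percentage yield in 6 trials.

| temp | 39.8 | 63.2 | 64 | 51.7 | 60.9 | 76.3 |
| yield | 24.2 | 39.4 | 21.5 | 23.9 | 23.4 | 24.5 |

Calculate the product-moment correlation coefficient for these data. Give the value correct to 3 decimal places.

n = 6, Σx = 355.9, Σy = 156.9, Σx² = 21877.67, Σy² = 4319.27, Σxy = 9359.28
nΣxy − ΣxΣy = 56155.68 − 55840.71 = 314.97
nΣx² − (Σx)² = 131266.02 − 126664.81 = 4601.21; nΣy² − (Σy)² = 25915.62 − 24617.61 = 1298.01
r = 314.97 / √(4601.21 × 1298.01) = 314.97 / 2443.8528 ≈ 0.129

0.129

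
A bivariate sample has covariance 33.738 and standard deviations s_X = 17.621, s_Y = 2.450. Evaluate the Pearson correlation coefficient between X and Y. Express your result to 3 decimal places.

0.781

r = Cov(X,Y) / (s_X · s_Y) = 33.738 / (17.621 × 2.450)
  = 33.738 / 43.1715 ≈ 0.781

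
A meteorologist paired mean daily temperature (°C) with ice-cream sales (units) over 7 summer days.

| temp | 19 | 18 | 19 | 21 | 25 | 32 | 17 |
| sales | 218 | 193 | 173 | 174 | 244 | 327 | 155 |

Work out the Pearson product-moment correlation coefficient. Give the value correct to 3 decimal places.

0.932

n = 7, Σx = 151, Σy = 1484, Σx² = 3425, Σy² = 335468, Σxy = 33756
nΣxy − ΣxΣy = 236292 − 224084 = 12208
nΣx² − (Σx)² = 23975 − 22801 = 1174; nΣy² − (Σy)² = 2348276 − 2202256 = 146020
r = 12208 / √(1174 × 146020) = 12208 / 13093.0317 ≈ 0.932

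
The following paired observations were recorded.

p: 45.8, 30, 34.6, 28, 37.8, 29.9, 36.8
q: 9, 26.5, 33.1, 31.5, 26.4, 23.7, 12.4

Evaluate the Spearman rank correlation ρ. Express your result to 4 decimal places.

Rank p: 7, 3, 4, 1, 6, 2, 5
Rank q: 1, 5, 7, 6, 4, 3, 2
d = rank(p) − rank(q): 6, -2, -3, -5, 2, -1, 3; Σd² = 88
ρ = 1 − 6Σd² / [n(n²−1)] = 1 − 6×88 / (7×48) = 1 − 528/336 ≈ -0.5714

-0.5714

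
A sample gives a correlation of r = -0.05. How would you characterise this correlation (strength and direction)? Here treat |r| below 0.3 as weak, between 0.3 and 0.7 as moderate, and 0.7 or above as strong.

weak negative

r = -0.05 < 0 so the relationship is negative.
|r| = 0.05, which falls in the weak range.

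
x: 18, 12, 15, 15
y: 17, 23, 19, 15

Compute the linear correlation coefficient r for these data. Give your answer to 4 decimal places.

n = 4, Σx = 60, Σy = 74, Σx² = 918, Σy² = 1404, Σxy = 1092
nΣxy − ΣxΣy = 4368 − 4440 = -72
nΣx² − (Σx)² = 3672 − 3600 = 72; nΣy² − (Σy)² = 5616 − 5476 = 140
r = -72 / √(72 × 140) = -72 / 100.3992 ≈ -0.7171

-0.7171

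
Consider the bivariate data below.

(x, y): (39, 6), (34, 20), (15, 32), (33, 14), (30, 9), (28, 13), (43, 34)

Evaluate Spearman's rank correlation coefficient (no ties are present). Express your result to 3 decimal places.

0.071

Rank x: 6, 5, 1, 4, 3, 2, 7
Rank y: 1, 5, 6, 4, 2, 3, 7
d = rank(x) − rank(y): 5, 0, -5, 0, 1, -1, 0; Σd² = 52
ρ = 1 − 6Σd² / [n(n²−1)] = 1 − 6×52 / (7×48) = 1 − 312/336 ≈ 0.071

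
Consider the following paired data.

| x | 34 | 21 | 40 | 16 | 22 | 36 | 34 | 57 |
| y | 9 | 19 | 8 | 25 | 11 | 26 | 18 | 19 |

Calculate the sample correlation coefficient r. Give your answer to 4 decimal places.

n = 8, Σx = 260, Σy = 135, Σx² = 9638, Σy² = 2613, Σxy = 4298
nΣxy − ΣxΣy = 34384 − 35100 = -716
nΣx² − (Σx)² = 77104 − 67600 = 9504; nΣy² − (Σy)² = 20904 − 18225 = 2679
r = -716 / √(9504 × 2679) = -716 / 5045.9108 ≈ -0.1419

-0.1419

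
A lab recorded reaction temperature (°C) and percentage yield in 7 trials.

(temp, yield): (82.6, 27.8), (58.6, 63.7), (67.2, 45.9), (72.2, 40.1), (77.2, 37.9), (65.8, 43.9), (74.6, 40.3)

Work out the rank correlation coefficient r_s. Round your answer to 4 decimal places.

Rank temp: 7, 1, 3, 4, 6, 2, 5
Rank yield: 1, 7, 6, 3, 2, 5, 4
d = rank(temp) − rank(yield): 6, -6, -3, 1, 4, -3, 1; Σd² = 108
ρ = 1 − 6Σd² / [n(n²−1)] = 1 − 6×108 / (7×48) = 1 − 648/336 ≈ -0.9286

-0.9286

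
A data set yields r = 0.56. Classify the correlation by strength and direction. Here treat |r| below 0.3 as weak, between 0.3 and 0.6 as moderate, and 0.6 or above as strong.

r = 0.56 > 0 so the relationship is positive.
|r| = 0.56, which falls in the moderate range.

moderate positive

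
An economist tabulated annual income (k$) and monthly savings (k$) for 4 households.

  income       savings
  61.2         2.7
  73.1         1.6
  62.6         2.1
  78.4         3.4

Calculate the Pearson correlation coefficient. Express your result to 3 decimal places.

n = 4, Σx = 275.3, Σy = 9.8, Σx² = 19154.37, Σy² = 25.82, Σxy = 680.22
nΣxy − ΣxΣy = 2720.88 − 2697.94 = 22.94
nΣx² − (Σx)² = 76617.48 − 75790.09 = 827.39; nΣy² − (Σy)² = 103.28 − 96.04 = 7.24
r = 22.94 / √(827.39 × 7.24) = 22.94 / 77.3971 ≈ 0.296

0.296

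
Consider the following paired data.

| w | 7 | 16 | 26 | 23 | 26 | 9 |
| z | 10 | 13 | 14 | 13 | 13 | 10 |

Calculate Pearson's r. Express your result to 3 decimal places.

n = 6, Σw = 107, Σz = 73, Σw² = 2267, Σz² = 903, Σwz = 1369
nΣwz − ΣwΣz = 8214 − 7811 = 403
nΣw² − (Σw)² = 13602 − 11449 = 2153; nΣz² − (Σz)² = 5418 − 5329 = 89
r = 403 / √(2153 × 89) = 403 / 437.7408 ≈ 0.921

0.921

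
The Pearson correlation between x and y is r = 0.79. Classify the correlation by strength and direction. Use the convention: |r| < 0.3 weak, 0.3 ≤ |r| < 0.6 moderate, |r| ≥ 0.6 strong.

strong positive

r = 0.79 > 0 so the relationship is positive.
|r| = 0.79, which falls in the strong range.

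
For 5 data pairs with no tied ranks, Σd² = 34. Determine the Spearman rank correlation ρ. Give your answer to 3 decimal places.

ρ = 1 − 6Σd² / [n(n²−1)] = 1 − 6×34 / (5×24)
  = 1 − 204/120 = 1 − 1.7000 ≈ -0.700

-0.700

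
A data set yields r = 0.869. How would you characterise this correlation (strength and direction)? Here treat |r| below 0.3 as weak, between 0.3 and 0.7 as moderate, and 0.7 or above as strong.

strong positive

r = 0.869 > 0 so the relationship is positive.
|r| = 0.869, which falls in the strong range.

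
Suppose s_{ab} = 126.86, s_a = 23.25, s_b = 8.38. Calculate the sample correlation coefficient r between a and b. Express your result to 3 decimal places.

0.651

r = Cov(a,b) / (s_a · s_b) = 126.86 / (23.25 × 8.38)
  = 126.86 / 194.8350 ≈ 0.651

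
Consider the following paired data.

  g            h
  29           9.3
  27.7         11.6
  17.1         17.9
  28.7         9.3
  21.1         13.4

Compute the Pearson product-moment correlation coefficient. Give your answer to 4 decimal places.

n = 5, Σg = 123.6, Σh = 61.5, Σg² = 3169.6, Σh² = 807.51, Σgh = 1446.76
nΣgh − ΣgΣh = 7233.8 − 7601.4 = -367.6
nΣg² − (Σg)² = 15848 − 15276.96 = 571.04; nΣh² − (Σh)² = 4037.55 − 3782.25 = 255.3
r = -367.6 / √(571.04 × 255.3) = -367.6 / 381.8200 ≈ -0.9628

-0.9628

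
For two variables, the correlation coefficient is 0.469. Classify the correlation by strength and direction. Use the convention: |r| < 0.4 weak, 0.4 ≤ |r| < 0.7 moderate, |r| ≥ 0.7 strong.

moderate positive

r = 0.469 > 0 so the relationship is positive.
|r| = 0.469, which falls in the moderate range.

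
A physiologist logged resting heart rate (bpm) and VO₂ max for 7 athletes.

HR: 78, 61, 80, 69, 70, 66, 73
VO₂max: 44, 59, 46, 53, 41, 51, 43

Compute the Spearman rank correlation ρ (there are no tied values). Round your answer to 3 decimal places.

-0.607

Rank HR: 6, 1, 7, 3, 4, 2, 5
Rank VO₂max: 3, 7, 4, 6, 1, 5, 2
d = rank(HR) − rank(VO₂max): 3, -6, 3, -3, 3, -3, 3; Σd² = 90
ρ = 1 − 6Σd² / [n(n²−1)] = 1 − 6×90 / (7×48) = 1 − 540/336 ≈ -0.607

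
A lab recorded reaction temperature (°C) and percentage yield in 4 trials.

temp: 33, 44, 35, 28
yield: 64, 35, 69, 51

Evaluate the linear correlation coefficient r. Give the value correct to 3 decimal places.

n = 4, Σx = 140, Σy = 219, Σx² = 5034, Σy² = 12683, Σxy = 7495
nΣxy − ΣxΣy = 29980 − 30660 = -680
nΣx² − (Σx)² = 20136 − 19600 = 536; nΣy² − (Σy)² = 50732 − 47961 = 2771
r = -680 / √(536 × 2771) = -680 / 1218.7108 ≈ -0.558

-0.558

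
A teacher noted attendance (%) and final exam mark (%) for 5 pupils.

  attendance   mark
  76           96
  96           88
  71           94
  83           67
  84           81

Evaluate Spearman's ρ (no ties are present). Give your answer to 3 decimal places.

-0.500

Rank attendance: 2, 5, 1, 3, 4
Rank mark: 5, 3, 4, 1, 2
d = rank(attendance) − rank(mark): -3, 2, -3, 2, 2; Σd² = 30
ρ = 1 − 6Σd² / [n(n²−1)] = 1 − 6×30 / (5×24) = 1 − 180/120 ≈ -0.500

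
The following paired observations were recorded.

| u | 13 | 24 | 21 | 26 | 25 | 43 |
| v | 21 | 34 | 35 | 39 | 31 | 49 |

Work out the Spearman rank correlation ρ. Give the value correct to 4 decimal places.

0.7714

Rank u: 1, 3, 2, 5, 4, 6
Rank v: 1, 3, 4, 5, 2, 6
d = rank(u) − rank(v): 0, 0, -2, 0, 2, 0; Σd² = 8
ρ = 1 − 6Σd² / [n(n²−1)] = 1 − 6×8 / (6×35) = 1 − 48/210 ≈ 0.7714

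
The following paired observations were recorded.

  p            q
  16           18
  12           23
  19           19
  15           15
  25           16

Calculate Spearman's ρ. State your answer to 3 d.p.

-0.300

Rank p: 3, 1, 4, 2, 5
Rank q: 3, 5, 4, 1, 2
d = rank(p) − rank(q): 0, -4, 0, 1, 3; Σd² = 26
ρ = 1 − 6Σd² / [n(n²−1)] = 1 − 6×26 / (5×24) = 1 − 156/120 ≈ -0.300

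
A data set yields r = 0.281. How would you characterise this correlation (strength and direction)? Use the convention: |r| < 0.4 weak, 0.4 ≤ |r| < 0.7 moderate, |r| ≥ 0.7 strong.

weak positive

r = 0.281 > 0 so the relationship is positive.
|r| = 0.281, which falls in the weak range.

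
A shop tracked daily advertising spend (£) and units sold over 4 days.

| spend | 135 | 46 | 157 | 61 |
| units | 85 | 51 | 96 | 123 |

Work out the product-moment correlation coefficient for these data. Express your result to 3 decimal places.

0.202

n = 4, Σx = 399, Σy = 355, Σx² = 48711, Σy² = 34171, Σxy = 36396
nΣxy − ΣxΣy = 145584 − 141645 = 3939
nΣx² − (Σx)² = 194844 − 159201 = 35643; nΣy² − (Σy)² = 136684 − 126025 = 10659
r = 3939 / √(35643 × 10659) = 3939 / 19491.5042 ≈ 0.202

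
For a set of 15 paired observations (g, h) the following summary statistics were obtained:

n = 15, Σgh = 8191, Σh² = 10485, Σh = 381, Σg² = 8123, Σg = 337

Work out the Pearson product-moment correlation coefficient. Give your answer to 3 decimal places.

r = (nΣgh − ΣgΣh) / √[(nΣg² − (Σg)²)(nΣh² − (Σh)²)]
Numerator: 15×8191 − 337×381 = -5532
Denominator: √[(121845 − 113569)(157275 − 145161)] = √[8276 × 12114] = 10012.7651
r = -5532 / 10012.7651 ≈ -0.552

-0.552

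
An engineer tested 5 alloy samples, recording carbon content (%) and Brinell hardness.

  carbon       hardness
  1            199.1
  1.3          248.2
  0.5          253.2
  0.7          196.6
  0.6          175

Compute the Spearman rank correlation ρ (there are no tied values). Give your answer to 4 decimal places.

0.0000

Rank carbon: 4, 5, 1, 3, 2
Rank hardness: 3, 4, 5, 2, 1
d = rank(carbon) − rank(hardness): 1, 1, -4, 1, 1; Σd² = 20
ρ = 1 − 6Σd² / [n(n²−1)] = 1 − 6×20 / (5×24) = 1 − 120/120 ≈ 0.0000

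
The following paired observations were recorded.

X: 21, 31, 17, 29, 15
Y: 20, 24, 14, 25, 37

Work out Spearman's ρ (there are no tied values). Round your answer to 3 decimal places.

Rank X: 3, 5, 2, 4, 1
Rank Y: 2, 3, 1, 4, 5
d = rank(X) − rank(Y): 1, 2, 1, 0, -4; Σd² = 22
ρ = 1 − 6Σd² / [n(n²−1)] = 1 − 6×22 / (5×24) = 1 − 132/120 ≈ -0.100

-0.100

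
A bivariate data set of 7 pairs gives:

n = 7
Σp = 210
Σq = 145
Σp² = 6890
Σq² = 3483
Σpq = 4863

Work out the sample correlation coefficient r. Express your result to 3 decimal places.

r = (nΣpq − ΣpΣq) / √[(nΣp² − (Σp)²)(nΣq² − (Σq)²)]
Numerator: 7×4863 − 210×145 = 3591
Denominator: √[(48230 − 44100)(24381 − 21025)] = √[4130 × 3356] = 3722.9397
r = 3591 / 3722.9397 ≈ 0.965

0.965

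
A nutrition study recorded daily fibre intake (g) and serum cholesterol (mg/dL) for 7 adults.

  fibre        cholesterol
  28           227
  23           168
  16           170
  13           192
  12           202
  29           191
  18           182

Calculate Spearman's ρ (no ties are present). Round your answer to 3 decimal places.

-0.107

Rank fibre: 6, 5, 3, 2, 1, 7, 4
Rank cholesterol: 7, 1, 2, 5, 6, 4, 3
d = rank(fibre) − rank(cholesterol): -1, 4, 1, -3, -5, 3, 1; Σd² = 62
ρ = 1 − 6Σd² / [n(n²−1)] = 1 − 6×62 / (7×48) = 1 − 372/336 ≈ -0.107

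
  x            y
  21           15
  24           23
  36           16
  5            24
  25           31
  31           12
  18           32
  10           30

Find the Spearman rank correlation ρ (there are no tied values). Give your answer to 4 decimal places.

Rank x: 4, 5, 8, 1, 6, 7, 3, 2
Rank y: 2, 4, 3, 5, 7, 1, 8, 6
d = rank(x) − rank(y): 2, 1, 5, -4, -1, 6, -5, -4; Σd² = 124
ρ = 1 − 6Σd² / [n(n²−1)] = 1 − 6×124 / (8×63) = 1 − 744/504 ≈ -0.4762

-0.4762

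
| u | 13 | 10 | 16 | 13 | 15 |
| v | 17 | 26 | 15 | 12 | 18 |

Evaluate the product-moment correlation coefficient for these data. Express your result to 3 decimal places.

-0.669

n = 5, Σu = 67, Σv = 88, Σu² = 919, Σv² = 1658, Σuv = 1147
nΣuv − ΣuΣv = 5735 − 5896 = -161
nΣu² − (Σu)² = 4595 − 4489 = 106; nΣv² − (Σv)² = 8290 − 7744 = 546
r = -161 / √(106 × 546) = -161 / 240.5743 ≈ -0.669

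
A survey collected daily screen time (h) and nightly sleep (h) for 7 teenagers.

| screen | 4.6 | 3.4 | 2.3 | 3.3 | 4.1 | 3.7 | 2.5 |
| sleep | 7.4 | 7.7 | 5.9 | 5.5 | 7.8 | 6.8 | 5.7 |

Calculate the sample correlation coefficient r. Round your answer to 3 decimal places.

n = 7, Σx = 23.9, Σy = 46.8, Σx² = 85.65, Σy² = 318.68, Σxy = 163.33
nΣxy − ΣxΣy = 1143.31 − 1118.52 = 24.79
nΣx² − (Σx)² = 599.55 − 571.21 = 28.34; nΣy² − (Σy)² = 2230.76 − 2190.24 = 40.52
r = 24.79 / √(28.34 × 40.52) = 24.79 / 33.8871 ≈ 0.732

0.732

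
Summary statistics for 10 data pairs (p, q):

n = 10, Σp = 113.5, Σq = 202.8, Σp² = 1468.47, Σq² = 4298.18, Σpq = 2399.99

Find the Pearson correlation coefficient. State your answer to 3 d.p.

r = (nΣpq − ΣpΣq) / √[(nΣp² − (Σp)²)(nΣq² − (Σq)²)]
Numerator: 10×2399.99 − 113.5×202.8 = 982.1
Denominator: √[(14684.7 − 12882.25)(42981.8 − 41127.84)] = √[1802.45 × 1853.96] = 1828.0236
r = 982.1 / 1828.0236 ≈ 0.537

0.537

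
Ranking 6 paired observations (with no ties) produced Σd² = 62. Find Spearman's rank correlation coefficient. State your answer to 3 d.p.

-0.771

ρ = 1 − 6Σd² / [n(n²−1)] = 1 − 6×62 / (6×35)
  = 1 − 372/210 = 1 − 1.7714 ≈ -0.771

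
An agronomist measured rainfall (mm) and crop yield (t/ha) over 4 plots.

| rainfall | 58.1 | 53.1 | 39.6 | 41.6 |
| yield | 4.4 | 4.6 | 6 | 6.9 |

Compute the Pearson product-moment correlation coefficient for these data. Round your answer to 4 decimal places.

-0.9067

n = 4, Σx = 192.4, Σy = 21.9, Σx² = 9493.94, Σy² = 124.13, Σxy = 1024.54
nΣxy − ΣxΣy = 4098.16 − 4213.56 = -115.4
nΣx² − (Σx)² = 37975.76 − 37017.76 = 958; nΣy² − (Σy)² = 496.52 − 479.61 = 16.91
r = -115.4 / √(958 × 16.91) = -115.4 / 127.2784 ≈ -0.9067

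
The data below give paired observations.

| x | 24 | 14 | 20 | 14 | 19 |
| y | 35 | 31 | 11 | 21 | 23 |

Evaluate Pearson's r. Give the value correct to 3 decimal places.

0.143

n = 5, Σx = 91, Σy = 121, Σx² = 1729, Σy² = 3277, Σxy = 2225
nΣxy − ΣxΣy = 11125 − 11011 = 114
nΣx² − (Σx)² = 8645 − 8281 = 364; nΣy² − (Σy)² = 16385 − 14641 = 1744
r = 114 / √(364 × 1744) = 114 / 796.7534 ≈ 0.143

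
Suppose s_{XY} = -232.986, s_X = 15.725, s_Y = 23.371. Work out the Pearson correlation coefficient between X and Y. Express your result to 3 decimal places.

-0.634

r = Cov(X,Y) / (s_X · s_Y) = -232.986 / (15.725 × 23.371)
  = -232.986 / 367.5090 ≈ -0.634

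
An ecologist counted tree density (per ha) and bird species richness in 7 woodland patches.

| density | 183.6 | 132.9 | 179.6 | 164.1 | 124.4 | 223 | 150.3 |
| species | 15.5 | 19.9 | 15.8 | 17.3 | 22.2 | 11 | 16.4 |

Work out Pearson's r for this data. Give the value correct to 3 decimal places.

-0.960

n = 7, Σx = 1157.9, Σy = 118.1, Σx² = 198350.79, Σy² = 2067.99, Σxy = 18846.72
nΣxy − ΣxΣy = 131927.04 − 136747.99 = -4820.95
nΣx² − (Σx)² = 1388455.53 − 1340732.41 = 47723.12; nΣy² − (Σy)² = 14475.93 − 13947.61 = 528.32
r = -4820.95 / √(47723.12 × 528.32) = -4820.95 / 5021.2627 ≈ -0.960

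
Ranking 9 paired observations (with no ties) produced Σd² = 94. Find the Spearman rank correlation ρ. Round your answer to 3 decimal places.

ρ = 1 − 6Σd² / [n(n²−1)] = 1 − 6×94 / (9×80)
  = 1 − 564/720 = 1 − 0.7833 ≈ 0.217

0.217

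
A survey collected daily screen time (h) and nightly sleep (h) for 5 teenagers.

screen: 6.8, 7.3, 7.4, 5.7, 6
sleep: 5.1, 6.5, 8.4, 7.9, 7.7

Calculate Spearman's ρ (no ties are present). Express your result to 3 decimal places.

Rank screen: 3, 4, 5, 1, 2
Rank sleep: 1, 2, 5, 4, 3
d = rank(screen) − rank(sleep): 2, 2, 0, -3, -1; Σd² = 18
ρ = 1 − 6Σd² / [n(n²−1)] = 1 − 6×18 / (5×24) = 1 − 108/120 ≈ 0.100

0.100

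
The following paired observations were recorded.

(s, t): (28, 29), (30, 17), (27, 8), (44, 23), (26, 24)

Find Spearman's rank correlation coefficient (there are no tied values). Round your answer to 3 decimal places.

Rank s: 3, 4, 2, 5, 1
Rank t: 5, 2, 1, 3, 4
d = rank(s) − rank(t): -2, 2, 1, 2, -3; Σd² = 22
ρ = 1 − 6Σd² / [n(n²−1)] = 1 − 6×22 / (5×24) = 1 − 132/120 ≈ -0.100

-0.100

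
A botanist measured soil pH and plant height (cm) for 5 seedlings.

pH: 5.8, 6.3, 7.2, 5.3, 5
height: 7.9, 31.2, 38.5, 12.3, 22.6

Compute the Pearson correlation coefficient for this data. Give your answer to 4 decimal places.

0.7167

n = 5, Σx = 29.6, Σy = 112.5, Σx² = 178.26, Σy² = 3180.15, Σxy = 697.77
nΣxy − ΣxΣy = 3488.85 − 3330 = 158.85
nΣx² − (Σx)² = 891.3 − 876.16 = 15.14; nΣy² − (Σy)² = 15900.75 − 12656.25 = 3244.5
r = 158.85 / √(15.14 × 3244.5) = 158.85 / 221.6342 ≈ 0.7167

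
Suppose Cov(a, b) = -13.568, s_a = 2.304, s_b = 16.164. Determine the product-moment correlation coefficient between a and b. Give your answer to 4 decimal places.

-0.3643

r = Cov(a,b) / (s_a · s_b) = -13.568 / (2.304 × 16.164)
  = -13.568 / 37.2419 ≈ -0.3643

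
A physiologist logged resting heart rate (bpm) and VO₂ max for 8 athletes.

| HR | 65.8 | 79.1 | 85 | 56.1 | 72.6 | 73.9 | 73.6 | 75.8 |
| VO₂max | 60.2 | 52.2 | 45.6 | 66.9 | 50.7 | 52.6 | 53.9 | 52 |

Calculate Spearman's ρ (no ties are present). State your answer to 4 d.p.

-0.7381

Rank HR: 2, 7, 8, 1, 3, 5, 4, 6
Rank VO₂max: 7, 4, 1, 8, 2, 5, 6, 3
d = rank(HR) − rank(VO₂max): -5, 3, 7, -7, 1, 0, -2, 3; Σd² = 146
ρ = 1 − 6Σd² / [n(n²−1)] = 1 − 6×146 / (8×63) = 1 − 876/504 ≈ -0.7381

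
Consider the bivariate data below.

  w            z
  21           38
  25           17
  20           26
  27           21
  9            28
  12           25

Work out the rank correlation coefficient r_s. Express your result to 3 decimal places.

-0.543

Rank w: 4, 5, 3, 6, 1, 2
Rank z: 6, 1, 4, 2, 5, 3
d = rank(w) − rank(z): -2, 4, -1, 4, -4, -1; Σd² = 54
ρ = 1 − 6Σd² / [n(n²−1)] = 1 − 6×54 / (6×35) = 1 − 324/210 ≈ -0.543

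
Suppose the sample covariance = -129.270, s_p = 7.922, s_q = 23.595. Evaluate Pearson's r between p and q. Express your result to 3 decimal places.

-0.692

r = Cov(p,q) / (s_p · s_q) = -129.270 / (7.922 × 23.595)
  = -129.270 / 186.9196 ≈ -0.692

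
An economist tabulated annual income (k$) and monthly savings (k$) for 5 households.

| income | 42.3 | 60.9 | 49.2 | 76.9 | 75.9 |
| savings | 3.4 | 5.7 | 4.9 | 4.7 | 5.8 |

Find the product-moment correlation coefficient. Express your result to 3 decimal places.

n = 5, Σx = 305.2, Σy = 24.5, Σx² = 19593.16, Σy² = 123.79, Σxy = 1533.68
nΣxy − ΣxΣy = 7668.4 − 7477.4 = 191
nΣx² − (Σx)² = 97965.8 − 93147.04 = 4818.76; nΣy² − (Σy)² = 618.95 − 600.25 = 18.7
r = 191 / √(4818.76 × 18.7) = 191 / 300.1846 ≈ 0.636

0.636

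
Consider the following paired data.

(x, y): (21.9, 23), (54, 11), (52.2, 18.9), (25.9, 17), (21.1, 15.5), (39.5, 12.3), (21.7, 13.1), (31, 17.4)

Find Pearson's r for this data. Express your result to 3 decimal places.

-0.327

n = 8, Σx = 267.3, Σy = 128.2, Σx² = 10228.61, Σy² = 2162.12, Σxy = 4161.15
nΣxy − ΣxΣy = 33289.2 − 34267.86 = -978.66
nΣx² − (Σx)² = 81828.88 − 71449.29 = 10379.59; nΣy² − (Σy)² = 17296.96 − 16435.24 = 861.72
r = -978.66 / √(10379.59 × 861.72) = -978.66 / 2990.7023 ≈ -0.327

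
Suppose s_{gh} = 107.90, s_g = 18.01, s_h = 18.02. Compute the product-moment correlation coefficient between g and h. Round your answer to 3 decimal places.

0.332

r = Cov(g,h) / (s_g · s_h) = 107.90 / (18.01 × 18.02)
  = 107.90 / 324.5402 ≈ 0.332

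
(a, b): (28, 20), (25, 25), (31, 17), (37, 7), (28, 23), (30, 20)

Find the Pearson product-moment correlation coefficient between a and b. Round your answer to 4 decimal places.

-0.9783

n = 6, Σa = 179, Σb = 112, Σa² = 5423, Σb² = 2292, Σab = 3215
nΣab − ΣaΣb = 19290 − 20048 = -758
nΣa² − (Σa)² = 32538 − 32041 = 497; nΣb² − (Σb)² = 13752 − 12544 = 1208
r = -758 / √(497 × 1208) = -758 / 774.8393 ≈ -0.9783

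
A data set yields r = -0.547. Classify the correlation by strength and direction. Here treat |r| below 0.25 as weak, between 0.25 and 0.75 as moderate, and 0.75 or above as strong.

r = -0.547 < 0 so the relationship is negative.
|r| = 0.547, which falls in the moderate range.

moderate negative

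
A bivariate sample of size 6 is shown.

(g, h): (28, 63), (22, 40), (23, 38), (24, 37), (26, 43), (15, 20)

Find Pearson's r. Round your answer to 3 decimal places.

0.911

n = 6, Σg = 138, Σh = 241, Σg² = 3274, Σh² = 10631, Σgh = 5824
nΣgh − ΣgΣh = 34944 − 33258 = 1686
nΣg² − (Σg)² = 19644 − 19044 = 600; nΣh² − (Σh)² = 63786 − 58081 = 5705
r = 1686 / √(600 × 5705) = 1686 / 1850.1351 ≈ 0.911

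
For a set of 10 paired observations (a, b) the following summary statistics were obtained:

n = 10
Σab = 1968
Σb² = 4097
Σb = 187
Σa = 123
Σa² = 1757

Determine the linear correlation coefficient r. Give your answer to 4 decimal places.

r = (nΣab − ΣaΣb) / √[(nΣa² − (Σa)²)(nΣb² − (Σb)²)]
Numerator: 10×1968 − 123×187 = -3321
Denominator: √[(17570 − 15129)(40970 − 34969)] = √[2441 × 6001] = 3827.3282
r = -3321 / 3827.3282 ≈ -0.8677

-0.8677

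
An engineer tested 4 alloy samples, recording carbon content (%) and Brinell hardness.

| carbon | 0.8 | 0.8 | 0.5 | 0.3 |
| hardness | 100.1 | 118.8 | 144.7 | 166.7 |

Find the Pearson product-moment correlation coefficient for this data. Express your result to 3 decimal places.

n = 4, Σx = 2.4, Σy = 530.3, Σx² = 1.62, Σy² = 72860.43, Σxy = 297.48
nΣxy − ΣxΣy = 1189.92 − 1272.72 = -82.8
nΣx² − (Σx)² = 6.48 − 5.76 = 0.72; nΣy² − (Σy)² = 291441.72 − 281218.09 = 10223.63
r = -82.8 / √(0.72 × 10223.63) = -82.8 / 85.7963 ≈ -0.965

-0.965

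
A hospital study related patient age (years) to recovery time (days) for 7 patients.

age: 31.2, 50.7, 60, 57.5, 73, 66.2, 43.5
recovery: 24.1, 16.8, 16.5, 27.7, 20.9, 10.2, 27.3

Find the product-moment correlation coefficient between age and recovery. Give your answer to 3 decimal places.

-0.475

n = 7, Σx = 382.1, Σy = 143.5, Σx² = 22053.87, Σy² = 3188.73, Σxy = 7574.92
nΣxy − ΣxΣy = 53024.44 − 54831.35 = -1806.91
nΣx² − (Σx)² = 154377.09 − 146000.41 = 8376.68; nΣy² − (Σy)² = 22321.11 − 20592.25 = 1728.86
r = -1806.91 / √(8376.68 × 1728.86) = -1806.91 / 3805.5364 ≈ -0.475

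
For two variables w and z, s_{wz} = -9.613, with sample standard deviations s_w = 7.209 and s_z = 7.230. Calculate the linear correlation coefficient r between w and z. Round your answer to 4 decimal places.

r = Cov(w,z) / (s_w · s_z) = -9.613 / (7.209 × 7.230)
  = -9.613 / 52.1211 ≈ -0.1844

-0.1844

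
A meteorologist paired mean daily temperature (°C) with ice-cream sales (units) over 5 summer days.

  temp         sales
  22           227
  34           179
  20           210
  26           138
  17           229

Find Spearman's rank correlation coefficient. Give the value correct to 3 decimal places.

-0.800

Rank temp: 3, 5, 2, 4, 1
Rank sales: 4, 2, 3, 1, 5
d = rank(temp) − rank(sales): -1, 3, -1, 3, -4; Σd² = 36
ρ = 1 − 6Σd² / [n(n²−1)] = 1 − 6×36 / (5×24) = 1 − 216/120 ≈ -0.800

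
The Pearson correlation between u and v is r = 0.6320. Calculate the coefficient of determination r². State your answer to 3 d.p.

0.399

r² = (0.6320)² = 0.399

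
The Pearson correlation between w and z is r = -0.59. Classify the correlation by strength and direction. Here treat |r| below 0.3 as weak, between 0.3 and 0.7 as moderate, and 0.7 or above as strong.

moderate negative

r = -0.59 < 0 so the relationship is negative.
|r| = 0.59, which falls in the moderate range.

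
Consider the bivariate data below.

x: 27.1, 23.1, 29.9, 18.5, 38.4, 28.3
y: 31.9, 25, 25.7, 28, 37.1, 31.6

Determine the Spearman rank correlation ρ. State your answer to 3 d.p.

0.486

Rank x: 3, 2, 5, 1, 6, 4
Rank y: 5, 1, 2, 3, 6, 4
d = rank(x) − rank(y): -2, 1, 3, -2, 0, 0; Σd² = 18
ρ = 1 − 6Σd² / [n(n²−1)] = 1 − 6×18 / (6×35) = 1 − 108/210 ≈ 0.486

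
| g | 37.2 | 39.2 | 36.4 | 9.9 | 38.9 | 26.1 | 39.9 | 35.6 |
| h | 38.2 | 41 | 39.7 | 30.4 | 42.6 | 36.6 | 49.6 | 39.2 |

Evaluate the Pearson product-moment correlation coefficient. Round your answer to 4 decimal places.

n = 8, Σg = 263.2, Σh = 317.3, Σg² = 9397.24, Σh² = 12791.61, Σgh = 10761.24
nΣgh − ΣgΣh = 86089.92 − 83513.36 = 2576.56
nΣg² − (Σg)² = 75177.92 − 69274.24 = 5903.68; nΣh² − (Σh)² = 102332.88 − 100679.29 = 1653.59
r = 2576.56 / √(5903.68 × 1653.59) = 2576.56 / 3124.4625 ≈ 0.8246

0.8246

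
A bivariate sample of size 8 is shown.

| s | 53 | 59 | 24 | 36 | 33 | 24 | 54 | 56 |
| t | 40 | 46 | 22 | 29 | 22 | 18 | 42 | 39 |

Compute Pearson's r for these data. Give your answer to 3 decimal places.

0.976

n = 8, Σs = 339, Σt = 258, Σs² = 15879, Σt² = 9134, Σst = 12016
nΣst − ΣsΣt = 96128 − 87462 = 8666
nΣs² − (Σs)² = 127032 − 114921 = 12111; nΣt² − (Σt)² = 73072 − 66564 = 6508
r = 8666 / √(12111 × 6508) = 8666 / 8877.9721 ≈ 0.976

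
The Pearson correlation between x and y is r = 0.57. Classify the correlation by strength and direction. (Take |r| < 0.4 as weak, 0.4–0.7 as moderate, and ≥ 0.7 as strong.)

r = 0.57 > 0 so the relationship is positive.
|r| = 0.57, which falls in the moderate range.

moderate positive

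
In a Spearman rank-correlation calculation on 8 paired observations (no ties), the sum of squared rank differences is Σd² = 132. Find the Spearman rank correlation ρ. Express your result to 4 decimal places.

-0.5714

ρ = 1 − 6Σd² / [n(n²−1)] = 1 − 6×132 / (8×63)
  = 1 − 792/504 = 1 − 1.57143 ≈ -0.5714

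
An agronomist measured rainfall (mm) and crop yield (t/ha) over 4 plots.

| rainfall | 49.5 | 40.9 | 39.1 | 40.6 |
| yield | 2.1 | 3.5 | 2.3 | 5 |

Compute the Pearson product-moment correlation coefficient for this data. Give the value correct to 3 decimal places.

n = 4, Σx = 170.1, Σy = 12.9, Σx² = 7300.23, Σy² = 46.95, Σxy = 540.03
nΣxy − ΣxΣy = 2160.12 − 2194.29 = -34.17
nΣx² − (Σx)² = 29200.92 − 28934.01 = 266.91; nΣy² − (Σy)² = 187.8 − 166.41 = 21.39
r = -34.17 / √(266.91 × 21.39) = -34.17 / 75.5593 ≈ -0.452

-0.452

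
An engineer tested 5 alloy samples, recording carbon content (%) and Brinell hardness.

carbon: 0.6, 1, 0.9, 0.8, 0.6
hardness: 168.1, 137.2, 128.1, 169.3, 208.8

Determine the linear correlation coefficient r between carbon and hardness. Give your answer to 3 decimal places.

n = 5, Σx = 3.9, Σy = 811.5, Σx² = 3.17, Σy² = 135750.99, Σxy = 614.07
nΣxy − ΣxΣy = 3070.35 − 3164.85 = -94.5
nΣx² − (Σx)² = 15.85 − 15.21 = 0.64; nΣy² − (Σy)² = 678754.95 − 658532.25 = 20222.7
r = -94.5 / √(0.64 × 20222.7) = -94.5 / 113.7652 ≈ -0.831

-0.831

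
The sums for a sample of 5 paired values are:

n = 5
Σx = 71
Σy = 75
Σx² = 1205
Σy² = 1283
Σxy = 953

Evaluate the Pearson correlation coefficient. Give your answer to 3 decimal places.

-0.635

r = (nΣxy − ΣxΣy) / √[(nΣx² − (Σx)²)(nΣy² − (Σy)²)]
Numerator: 5×953 − 71×75 = -560
Denominator: √[(6025 − 5041)(6415 − 5625)] = √[984 × 790] = 881.6802
r = -560 / 881.6802 ≈ -0.635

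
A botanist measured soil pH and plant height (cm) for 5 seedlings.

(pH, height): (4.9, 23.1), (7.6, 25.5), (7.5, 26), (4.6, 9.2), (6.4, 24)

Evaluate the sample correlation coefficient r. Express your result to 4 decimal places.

n = 5, Σx = 31, Σy = 107.8, Σx² = 200.14, Σy² = 2520.5, Σxy = 697.91
nΣxy − ΣxΣy = 3489.55 − 3341.8 = 147.75
nΣx² − (Σx)² = 1000.7 − 961 = 39.7; nΣy² − (Σy)² = 12602.5 − 11620.84 = 981.66
r = 147.75 / √(39.7 × 981.66) = 147.75 / 197.4130 ≈ 0.7484

0.7484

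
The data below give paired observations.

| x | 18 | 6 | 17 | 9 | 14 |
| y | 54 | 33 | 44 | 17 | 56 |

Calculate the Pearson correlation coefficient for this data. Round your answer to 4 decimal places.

0.7305

n = 5, Σx = 64, Σy = 204, Σx² = 926, Σy² = 9366, Σxy = 2855
nΣxy − ΣxΣy = 14275 − 13056 = 1219
nΣx² − (Σx)² = 4630 − 4096 = 534; nΣy² − (Σy)² = 46830 − 41616 = 5214
r = 1219 / √(534 × 5214) = 1219 / 1668.6150 ≈ 0.7305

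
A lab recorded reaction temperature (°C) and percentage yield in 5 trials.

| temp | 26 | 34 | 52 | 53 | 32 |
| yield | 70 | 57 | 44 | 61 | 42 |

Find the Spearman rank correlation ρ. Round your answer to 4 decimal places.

Rank temp: 1, 3, 4, 5, 2
Rank yield: 5, 3, 2, 4, 1
d = rank(temp) − rank(yield): -4, 0, 2, 1, 1; Σd² = 22
ρ = 1 − 6Σd² / [n(n²−1)] = 1 − 6×22 / (5×24) = 1 − 132/120 ≈ -0.1000

-0.1000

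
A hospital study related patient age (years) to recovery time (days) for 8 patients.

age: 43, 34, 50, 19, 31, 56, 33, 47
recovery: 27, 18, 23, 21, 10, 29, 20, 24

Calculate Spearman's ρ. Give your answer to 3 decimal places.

0.738

Rank age: 5, 4, 7, 1, 2, 8, 3, 6
Rank recovery: 7, 2, 5, 4, 1, 8, 3, 6
d = rank(age) − rank(recovery): -2, 2, 2, -3, 1, 0, 0, 0; Σd² = 22
ρ = 1 − 6Σd² / [n(n²−1)] = 1 − 6×22 / (8×63) = 1 − 132/504 ≈ 0.738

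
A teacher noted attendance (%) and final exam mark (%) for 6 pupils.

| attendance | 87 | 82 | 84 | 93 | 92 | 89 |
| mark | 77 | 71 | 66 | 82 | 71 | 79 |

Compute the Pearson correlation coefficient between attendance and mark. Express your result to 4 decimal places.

0.6160

n = 6, Σx = 527, Σy = 446, Σx² = 46383, Σy² = 33332, Σxy = 39254
nΣxy − ΣxΣy = 235524 − 235042 = 482
nΣx² − (Σx)² = 278298 − 277729 = 569; nΣy² − (Σy)² = 199992 − 198916 = 1076
r = 482 / √(569 × 1076) = 482 / 782.4602 ≈ 0.6160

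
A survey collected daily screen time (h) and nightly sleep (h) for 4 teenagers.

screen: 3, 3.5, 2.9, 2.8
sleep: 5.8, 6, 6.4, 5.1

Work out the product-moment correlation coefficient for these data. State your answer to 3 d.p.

0.345

n = 4, Σx = 12.2, Σy = 23.3, Σx² = 37.5, Σy² = 136.61, Σxy = 71.24
nΣxy − ΣxΣy = 284.96 − 284.26 = 0.7
nΣx² − (Σx)² = 150 − 148.84 = 1.16; nΣy² − (Σy)² = 546.44 − 542.89 = 3.55
r = 0.7 / √(1.16 × 3.55) = 0.7 / 2.0293 ≈ 0.345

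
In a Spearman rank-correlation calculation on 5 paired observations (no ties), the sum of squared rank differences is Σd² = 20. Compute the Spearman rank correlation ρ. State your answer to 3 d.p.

0.000

ρ = 1 − 6Σd² / [n(n²−1)] = 1 − 6×20 / (5×24)
  = 1 − 120/120 = 1 − 1.0000 ≈ 0.000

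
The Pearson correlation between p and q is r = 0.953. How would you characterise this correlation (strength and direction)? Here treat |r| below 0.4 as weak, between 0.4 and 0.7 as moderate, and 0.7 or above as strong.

strong positive

r = 0.953 > 0 so the relationship is positive.
|r| = 0.953, which falls in the strong range.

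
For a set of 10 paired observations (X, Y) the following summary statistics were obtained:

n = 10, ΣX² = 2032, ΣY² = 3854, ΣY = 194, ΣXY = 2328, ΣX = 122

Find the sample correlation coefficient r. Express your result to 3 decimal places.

-0.175

r = (nΣXY − ΣXΣY) / √[(nΣX² − (ΣX)²)(nΣY² − (ΣY)²)]
Numerator: 10×2328 − 122×194 = -388
Denominator: √[(20320 − 14884)(38540 − 37636)] = √[5436 × 904] = 2216.7869
r = -388 / 2216.7869 ≈ -0.175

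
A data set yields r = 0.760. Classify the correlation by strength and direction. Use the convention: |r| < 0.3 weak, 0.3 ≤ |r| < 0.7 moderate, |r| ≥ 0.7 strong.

strong positive

r = 0.760 > 0 so the relationship is positive.
|r| = 0.760, which falls in the strong range.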